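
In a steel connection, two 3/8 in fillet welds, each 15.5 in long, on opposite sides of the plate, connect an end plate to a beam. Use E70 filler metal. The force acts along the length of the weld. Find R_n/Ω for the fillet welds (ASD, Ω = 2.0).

R_n/Ω ≈ 173 kip

E70XX → F_EXX = 70 ksi.
Effective throat t_e = 0.707 × 0.375 = 0.2651 in.
Total length L = 31 in; A_we = 0.2651 × 31 = 8.219 in².
F_nw = 0.6 F_EXX = 0.6 × 70 = 42 ksi.
R_n = 42 × 8.219 = 345.2 kip; R_n/Ω = 345.2/2.0 = 172.6 kip.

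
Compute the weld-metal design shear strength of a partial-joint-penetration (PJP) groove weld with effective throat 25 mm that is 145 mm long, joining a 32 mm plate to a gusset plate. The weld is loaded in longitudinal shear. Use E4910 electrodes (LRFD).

E49XX → F_EXX = 490 MPa.
Effective throat (given) t_e = 25 mm.
A_we = 25 × 145 = 3625 mm².
F_nw = 0.6 F_EXX = 294 MPa.
φR_n = 0.75 × 294 × 3625 × 10⁻³ = 799.3 kN.

φR_n ≈ 799 kN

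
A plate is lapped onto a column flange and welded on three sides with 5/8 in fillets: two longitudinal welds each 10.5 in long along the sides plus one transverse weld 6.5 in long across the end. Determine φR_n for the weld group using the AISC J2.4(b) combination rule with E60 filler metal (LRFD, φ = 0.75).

E60XX → F_EXX = 60 ksi.
t_e = 0.707 × 0.625 = 0.4419 in.
R_nwl = 0.6 × 60 × 0.4419 × 21 = 334.1 kips (longitudinal, 2 welds).
R_nwt = 0.6 × 60 × 0.4419 × 6.5 = 103.4 kips (transverse, base value).
(i) R_nwl + R_nwt = 437.5 kips; (ii) 0.85 R_nwl + 1.5 R_nwt = 439 kips.
R_n = max = 439 kips [governs: (ii)]; φR_n = 329.3 kips.

φR_n ≈ 329 kips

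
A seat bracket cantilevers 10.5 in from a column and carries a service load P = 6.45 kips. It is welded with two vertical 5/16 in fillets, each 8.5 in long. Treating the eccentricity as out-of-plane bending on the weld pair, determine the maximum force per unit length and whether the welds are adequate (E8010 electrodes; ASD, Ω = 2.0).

E80XX → F_EXX = 80 ksi.
L_w = 2 × 8.5 = 17 in; section modulus (unit throat) S = 2 × L²/6 = 24.08 in².
Direct shear f_v = P/L_w = 6.45/17 = 0.3794 kip/in.
Moment M = P × e = 6.45 × 10.5 = 67.725 kip·in; bending f_b = M/S = 2.812 kip/in.
f_max = √(f_v² + f_b²) = √(0.3794² + 2.812²) = 2.838 kip/in.
r_n/Ω = (1/2.0) × 0.6 × 80 × (0.707 × 0.3125) = 5.302 kip/in → adequate.

f_max ≈ 2.84 kip/in; adequate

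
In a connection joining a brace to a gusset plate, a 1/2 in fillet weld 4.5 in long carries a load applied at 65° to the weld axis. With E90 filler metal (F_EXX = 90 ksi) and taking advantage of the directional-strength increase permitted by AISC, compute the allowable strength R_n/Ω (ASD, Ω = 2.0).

R_n/Ω ≈ 61.5 kips

t_e = 0.707 × 0.5 = 0.3535 in; A_we = 0.3535 × 4.5 = 1.591 in².
Directional factor: 1.0 + 0.5 sin^1.5(65°) = 1.431.
F_nw = 0.6 × 90 × 1.431 = 77.3 ksi.
R_n/Ω = (77.3 × 1.591) / 2.0 = 61.48 kips.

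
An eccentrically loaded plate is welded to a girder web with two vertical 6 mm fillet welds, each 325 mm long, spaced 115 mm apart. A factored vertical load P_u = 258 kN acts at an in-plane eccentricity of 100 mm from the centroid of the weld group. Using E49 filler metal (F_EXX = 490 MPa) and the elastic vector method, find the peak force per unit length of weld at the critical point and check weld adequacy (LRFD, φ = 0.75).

f_max ≈ 791 N/mm; adequate

Total weld length L_w = 650 mm. Treat welds as unit-width lines.
Polar moment about centroid: J = 2[d³/12 + d(b/2)²] = 2[325³/12 + 325×57.5²] = 7870000 mm³.
Direct shear f_v = P/L_w = 258×10³ / 650 = 396.9 N/mm (vertical).
Torsion M = P·e = 258×10³ × 100 = 25800000 N·mm.
Critical point at (x, y) = (57.5, 162.5) from centroid. f_tx = M·y/J = 532.7 N/mm; f_ty = M·x/J = 188.5 N/mm.
Resultant f_max = √[f_tx² + (f_v + f_ty)²] = √[532.7² + (396.9 + 188.5)²] = 791.5 N/mm.
Capacity per unit length: φr_n = 0.75 × 0.6 × 490 × (0.707 × 6) = 935.4 N/mm.
791.5 ≤ 935.4 → adequate.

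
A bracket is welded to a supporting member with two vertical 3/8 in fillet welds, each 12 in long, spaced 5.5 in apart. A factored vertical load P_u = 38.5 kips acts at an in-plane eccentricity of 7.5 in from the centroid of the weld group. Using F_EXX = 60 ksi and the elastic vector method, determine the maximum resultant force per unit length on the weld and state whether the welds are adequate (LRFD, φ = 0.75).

Total weld length L_w = 24 in. Treat welds as unit-width lines.
Polar moment about centroid: J = 2[d³/12 + d(b/2)²] = 2[12³/12 + 12×2.75²] = 469.5 in³.
Direct shear f_v = P/L_w = 38.5 / 24 = 1.604 kip/in (vertical).
Torsion M = P·e = 38.5 × 7.5 = 288.75 kip·in.
Critical point at (x, y) = (2.75, 6) from centroid. f_tx = M·y/J = 3.69 kip/in; f_ty = M·x/J = 1.691 kip/in.
Resultant f_max = √[f_tx² + (f_v + f_ty)²] = √[3.69² + (1.604 + 1.691)²] = 4.947 kip/in.
Capacity per unit length: φr_n = 0.75 × 0.6 × 60 × (0.707 × 0.375) = 7.158 kip/in.
4.947 ≤ 7.158 → adequate.

f_max ≈ 4.95 kip/in; adequate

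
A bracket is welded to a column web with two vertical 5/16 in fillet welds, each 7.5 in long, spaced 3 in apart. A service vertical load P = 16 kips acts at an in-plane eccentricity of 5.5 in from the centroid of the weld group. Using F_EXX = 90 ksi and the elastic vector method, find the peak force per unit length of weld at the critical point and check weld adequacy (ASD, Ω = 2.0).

Total weld length L_w = 15 in. Treat welds as unit-width lines.
Polar moment about centroid: J = 2[d³/12 + d(b/2)²] = 2[7.5³/12 + 7.5×1.5²] = 104.1 in³.
Direct shear f_v = P/L_w = 16 / 15 = 1.067 kip/in (vertical).
Torsion M = P·e = 16 × 5.5 = 88 kip·in.
Critical point at (x, y) = (1.5, 3.75) from centroid. f_tx = M·y/J = 3.171 kip/in; f_ty = M·x/J = 1.268 kip/in.
Resultant f_max = √[f_tx² + (f_v + f_ty)²] = √[3.171² + (1.067 + 1.268)²] = 3.938 kip/in.
Capacity per unit length: r_n/Ω = (1/2.0) × 0.6 × 90 × (0.707 × 0.3125) = 5.965 kip/in.
3.938 ≤ 5.965 → adequate.

f_max ≈ 3.94 kip/in; adequate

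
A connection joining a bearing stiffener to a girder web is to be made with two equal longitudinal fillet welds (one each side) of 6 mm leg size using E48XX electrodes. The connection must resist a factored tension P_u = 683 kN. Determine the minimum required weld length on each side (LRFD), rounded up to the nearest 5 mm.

E48XX → F_EXX = 480 MPa.
Throat t_e = 0.707 × 6 = 4.242 mm.
φr_n = 0.75 × 0.6 × 480 × 4.242 × 10⁻³ = 0.9163 kN/mm.
L_req = P_u / φr_n = 683 / 0.9163 = 745.4 mm total.
Per side: 745.4 / 2 = 372.7 mm.
Round up → use L = 375 mm on each side.

L = 375 mm on each side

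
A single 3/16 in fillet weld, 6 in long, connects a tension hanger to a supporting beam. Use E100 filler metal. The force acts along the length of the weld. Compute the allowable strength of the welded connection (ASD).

E100XX → F_EXX = 100 ksi.
Effective throat t_e = 0.707 × 0.1875 = 0.1326 in.
Total length L = 6 in; A_we = 0.1326 × 6 = 0.7954 in².
F_nw = 0.6 F_EXX = 0.6 × 100 = 60 ksi.
R_n = 60 × 0.7954 = 47.72 kip; R_n/Ω = 47.72/2.0 = 23.86 kip.

R_n/Ω ≈ 23.9 kip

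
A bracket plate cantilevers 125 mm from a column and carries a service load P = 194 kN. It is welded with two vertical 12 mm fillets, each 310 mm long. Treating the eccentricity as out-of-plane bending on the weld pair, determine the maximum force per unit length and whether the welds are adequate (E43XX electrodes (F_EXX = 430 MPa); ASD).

L_w = 2 × 310 = 620 mm; section modulus (unit throat) S = 2 × L²/6 = 32030 mm².
Direct shear f_v = P/L_w = 194×10³/620 = 312.9 N/mm.
Moment M = P × e = 194×10³ × 125 = 24250000 N·mm; bending f_b = M/S = 757 N/mm.
f_max = √(f_v² + f_b²) = √(312.9² + 757²) = 819.1 N/mm.
r_n/Ω = (1/2.0) × 0.6 × 430 × (0.707 × 12) = 1094 N/mm → adequate.

f_max ≈ 819 N/mm; adequate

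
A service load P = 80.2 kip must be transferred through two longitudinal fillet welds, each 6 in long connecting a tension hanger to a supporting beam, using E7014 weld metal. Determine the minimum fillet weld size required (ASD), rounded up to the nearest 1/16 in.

E70XX → F_EXX = 70 ksi.
Total weld length L = 12 in.
Required throat t_e = P × Ω / (0.6 F_EXX × L) = 80.2 × 2.0 / (0.6 × 70 × 12) = 0.3183 in.
Required leg w = t_e / 0.707 = 0.4501 in → use 1/2 in.

w = 1/2 in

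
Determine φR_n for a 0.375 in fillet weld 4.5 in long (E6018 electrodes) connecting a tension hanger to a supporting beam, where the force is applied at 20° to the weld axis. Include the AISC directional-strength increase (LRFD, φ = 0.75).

φR_n ≈ 35.4 kip

E60XX → F_EXX = 60 ksi.
t_e = 0.707 × 0.375 = 0.2651 in; A_we = 0.2651 × 4.5 = 1.193 in².
Directional factor: 1.0 + 0.5 sin^1.5(20°) = 1.1.
F_nw = 0.6 × 60 × 1.1 = 39.6 ksi.
φR_n = 0.75 × 39.6 × 1.193 = 35.43 kip.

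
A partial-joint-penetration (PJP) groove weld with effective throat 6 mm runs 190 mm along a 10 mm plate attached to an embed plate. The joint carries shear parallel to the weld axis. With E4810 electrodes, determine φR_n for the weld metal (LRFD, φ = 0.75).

φR_n ≈ 246 kN

E48XX → F_EXX = 480 MPa.
Effective throat (given) t_e = 6 mm.
A_we = 6 × 190 = 1140 mm².
F_nw = 0.6 F_EXX = 288 MPa.
φR_n = 0.75 × 288 × 1140 × 10⁻³ = 246.2 kN.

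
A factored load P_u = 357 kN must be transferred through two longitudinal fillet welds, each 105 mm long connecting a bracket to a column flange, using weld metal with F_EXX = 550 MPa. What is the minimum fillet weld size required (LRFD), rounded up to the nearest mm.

w = 10 mm

Total weld length L = 210 mm.
Required throat t_e = P_u / (φ × 0.6 F_EXX × L) = 357 / (0.75 × 0.6 × 550 × 210 × 10⁻³) = 6.869 mm.
Required leg w = t_e / 0.707 = 9.715 mm → use 10 mm.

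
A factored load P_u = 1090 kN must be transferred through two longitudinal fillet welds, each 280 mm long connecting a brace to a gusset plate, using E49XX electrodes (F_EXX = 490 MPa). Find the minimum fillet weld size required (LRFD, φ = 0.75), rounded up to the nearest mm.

w = 13 mm

Total weld length L = 560 mm.
Required throat t_e = P_u / (φ × 0.6 F_EXX × L) = 1090 / (0.75 × 0.6 × 490 × 560 × 10⁻³) = 8.827 mm.
Required leg w = t_e / 0.707 = 12.49 mm → use 13 mm.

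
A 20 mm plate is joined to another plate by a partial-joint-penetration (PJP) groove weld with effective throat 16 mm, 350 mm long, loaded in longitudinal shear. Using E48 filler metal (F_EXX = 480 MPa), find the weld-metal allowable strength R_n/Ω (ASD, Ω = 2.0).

Effective throat (given) t_e = 16 mm.
A_we = 16 × 350 = 5600 mm².
F_nw = 0.6 F_EXX = 288 MPa.
R_n/Ω = (288 × 5600) / 2.0 × 10⁻³ = 806.4 kN.

R_n/Ω ≈ 806 kN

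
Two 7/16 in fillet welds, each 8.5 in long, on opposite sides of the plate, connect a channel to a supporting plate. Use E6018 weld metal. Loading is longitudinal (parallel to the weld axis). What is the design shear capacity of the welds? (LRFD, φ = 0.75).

φR_n ≈ 142 kip

E60XX → F_EXX = 60 ksi.
Effective throat t_e = 0.707 × 0.4375 = 0.3093 in.
Total length L = 17 in; A_we = 0.3093 × 17 = 5.258 in².
F_nw = 0.6 F_EXX = 0.6 × 60 = 36 ksi.
φR_n = 0.75 × 36 × 5.258 = 142 kip.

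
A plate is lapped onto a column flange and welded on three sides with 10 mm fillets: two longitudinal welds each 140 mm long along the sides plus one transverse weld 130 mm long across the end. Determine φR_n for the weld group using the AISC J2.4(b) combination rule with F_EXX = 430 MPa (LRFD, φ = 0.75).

t_e = 0.707 × 10 = 7.07 mm.
R_nwl = 0.6 × 430 × 7.07 × 280 × 10⁻³ = 510.7 kN (longitudinal, 2 welds).
R_nwt = 0.6 × 430 × 7.07 × 130 × 10⁻³ = 237.1 kN (transverse, base value).
(i) R_nwl + R_nwt = 747.9 kN; (ii) 0.85 R_nwl + 1.5 R_nwt = 789.8 kN.
R_n = max = 789.8 kN [governs: (ii)]; φR_n = 592.4 kN.

φR_n ≈ 592 kN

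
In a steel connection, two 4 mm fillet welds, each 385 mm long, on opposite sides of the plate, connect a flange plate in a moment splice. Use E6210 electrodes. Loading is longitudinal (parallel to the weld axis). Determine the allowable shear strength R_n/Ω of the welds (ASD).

E62XX → F_EXX = 620 MPa.
Effective throat t_e = 0.707 × 4 = 2.828 mm.
Total length L = 770 mm; A_we = 2.828 × 770 = 2178 mm².
F_nw = 0.6 F_EXX = 0.6 × 620 = 372 MPa.
R_n = 372 × 2178 × 10⁻³ = 810.1 kN; R_n/Ω = 810.1/2.0 = 405 kN.

R_n/Ω ≈ 405 kN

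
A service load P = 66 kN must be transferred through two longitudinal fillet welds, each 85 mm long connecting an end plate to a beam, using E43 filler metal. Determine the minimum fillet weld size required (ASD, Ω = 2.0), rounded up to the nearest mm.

w = 5 mm

E43XX → F_EXX = 430 MPa.
Total weld length L = 170 mm.
Required throat t_e = P × Ω / (0.6 F_EXX × L) = 66 × 2.0 / (0.6 × 430 × 170 × 10⁻³) = 3.01 mm.
Required leg w = t_e / 0.707 = 4.257 mm → use 5 mm.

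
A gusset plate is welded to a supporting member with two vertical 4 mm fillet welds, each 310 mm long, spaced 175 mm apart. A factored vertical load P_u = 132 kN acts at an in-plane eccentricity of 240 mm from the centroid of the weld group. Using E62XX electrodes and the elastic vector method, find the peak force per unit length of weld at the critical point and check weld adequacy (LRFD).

E62XX → F_EXX = 620 MPa.
Total weld length L_w = 620 mm. Treat welds as unit-width lines.
Polar moment about centroid: J = 2[d³/12 + d(b/2)²] = 2[310³/12 + 310×87.5²] = 9712000 mm³.
Direct shear f_v = P/L_w = 132×10³ / 620 = 212.9 N/mm (vertical).
Torsion M = P·e = 132×10³ × 240 = 31680000 N·mm.
Critical point at (x, y) = (87.5, 155) from centroid. f_tx = M·y/J = 505.6 N/mm; f_ty = M·x/J = 285.4 N/mm.
Resultant f_max = √[f_tx² + (f_v + f_ty)²] = √[505.6² + (212.9 + 285.4)²] = 709.9 N/mm.
Capacity per unit length: φr_n = 0.75 × 0.6 × 620 × (0.707 × 4) = 789 N/mm.
709.9 ≤ 789 → adequate.

f_max ≈ 710 N/mm; adequate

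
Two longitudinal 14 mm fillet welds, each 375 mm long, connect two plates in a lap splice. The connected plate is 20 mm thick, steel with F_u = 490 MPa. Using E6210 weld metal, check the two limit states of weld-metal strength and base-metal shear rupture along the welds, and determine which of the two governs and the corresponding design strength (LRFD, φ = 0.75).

E62XX → F_EXX = 620 MPa.
t_e = 0.707 × 14 = 9.898 mm; L = 750 mm.
Weld metal: φR_n = 0.75 × 0.6 × 620 × 9.898 × 750 × 10⁻³ = 2071 kN.
Base metal (shear rupture): φR_n = 0.75 × 0.6 × 490 × 20 × 750 × 10⁻³ = 3308 kN.
Governing: weld metal.

φR_n ≈ 2070 kN (weld metal governs)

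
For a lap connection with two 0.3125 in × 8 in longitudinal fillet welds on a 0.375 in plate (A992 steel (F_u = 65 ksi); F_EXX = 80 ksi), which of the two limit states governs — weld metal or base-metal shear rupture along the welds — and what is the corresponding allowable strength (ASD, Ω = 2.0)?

R_n/Ω ≈ 84.8 kip (weld metal governs)

t_e = 0.707 × 0.3125 = 0.2209 in; L = 16 in.
Weld metal: R_n/Ω = (1/2.0) × 0.6 × 80 × 0.2209 × 16 = 84.84 kip.
Base metal (shear rupture): R_n/Ω = (1/2.0) × 0.6 × 65 × 0.375 × 16 = 117 kip.
Governing: weld metal.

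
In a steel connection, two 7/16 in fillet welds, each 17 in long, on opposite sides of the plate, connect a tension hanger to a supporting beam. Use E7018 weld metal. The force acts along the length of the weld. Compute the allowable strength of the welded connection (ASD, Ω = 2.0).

R_n/Ω ≈ 221 kip

E70XX → F_EXX = 70 ksi.
Effective throat t_e = 0.707 × 0.4375 = 0.3093 in.
Total length L = 34 in; A_we = 0.3093 × 34 = 10.52 in².
F_nw = 0.6 F_EXX = 0.6 × 70 = 42 ksi.
R_n = 42 × 10.52 = 441.7 kip; R_n/Ω = 441.7/2.0 = 220.8 kip.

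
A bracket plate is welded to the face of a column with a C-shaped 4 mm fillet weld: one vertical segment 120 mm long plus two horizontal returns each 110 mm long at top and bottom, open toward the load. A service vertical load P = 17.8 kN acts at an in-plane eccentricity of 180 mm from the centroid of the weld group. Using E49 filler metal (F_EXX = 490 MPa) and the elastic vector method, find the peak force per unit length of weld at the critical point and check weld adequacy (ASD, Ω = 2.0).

Total weld length L_w = 340 mm. Treat welds as unit-width lines.
Centroid: x̄ = 2×110×55 / 340 = 35.59 mm from the vertical weld.
Polar moment about centroid: J = I_x + I_y = [120³/12 + 2×110×60²] + [120×35.59² + 2(110³/12 + 110×19.41²)] = 1393000 mm³.
Direct shear f_v = P/L_w = 17.8×10³ / 340 = 52.35 N/mm (vertical).
Torsion M = P·e = 17.8×10³ × 180 = 3204000 N·mm.
Critical point at (x, y) = (74.41, 60) from centroid. f_tx = M·y/J = 138 N/mm; f_ty = M·x/J = 171.2 N/mm.
Resultant f_max = √[f_tx² + (f_v + f_ty)²] = √[138² + (52.35 + 171.2)²] = 262.7 N/mm.
Capacity per unit length: r_n/Ω = (1/2.0) × 0.6 × 490 × (0.707 × 4) = 415.7 N/mm.
262.7 ≤ 415.7 → adequate.

f_max ≈ 263 N/mm; adequate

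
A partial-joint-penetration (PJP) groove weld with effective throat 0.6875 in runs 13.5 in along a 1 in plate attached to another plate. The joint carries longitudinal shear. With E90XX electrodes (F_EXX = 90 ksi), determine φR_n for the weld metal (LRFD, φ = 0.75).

Effective throat (given) t_e = 0.6875 in.
A_we = 0.6875 × 13.5 = 9.281 in².
F_nw = 0.6 F_EXX = 54 ksi.
φR_n = 0.75 × 54 × 9.281 = 375.9 kip.

φR_n ≈ 376 kip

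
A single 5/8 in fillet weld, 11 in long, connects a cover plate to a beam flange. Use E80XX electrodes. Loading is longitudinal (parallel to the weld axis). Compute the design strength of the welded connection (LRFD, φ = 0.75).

E80XX → F_EXX = 80 ksi.
Effective throat t_e = 0.707 × 0.625 = 0.4419 in.
Total length L = 11 in; A_we = 0.4419 × 11 = 4.861 in².
F_nw = 0.6 F_EXX = 0.6 × 80 = 48 ksi.
φR_n = 0.75 × 48 × 4.861 = 175 kips.

φR_n ≈ 175 kips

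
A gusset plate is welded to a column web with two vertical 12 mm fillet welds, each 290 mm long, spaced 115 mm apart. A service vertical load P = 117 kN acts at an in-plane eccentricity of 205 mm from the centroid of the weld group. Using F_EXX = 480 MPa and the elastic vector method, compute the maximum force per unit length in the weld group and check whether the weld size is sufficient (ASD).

f_max ≈ 724 N/mm; adequate

Total weld length L_w = 580 mm. Treat welds as unit-width lines.
Polar moment about centroid: J = 2[d³/12 + d(b/2)²] = 2[290³/12 + 290×57.5²] = 5982000 mm³.
Direct shear f_v = P/L_w = 117×10³ / 580 = 201.7 N/mm (vertical).
Torsion M = P·e = 117×10³ × 205 = 23985000 N·mm.
Critical point at (x, y) = (57.5, 145) from centroid. f_tx = M·y/J = 581.3 N/mm; f_ty = M·x/J = 230.5 N/mm.
Resultant f_max = √[f_tx² + (f_v + f_ty)²] = √[581.3² + (201.7 + 230.5)²] = 724.4 N/mm.
Capacity per unit length: r_n/Ω = (1/2.0) × 0.6 × 480 × (0.707 × 12) = 1222 N/mm.
724.4 ≤ 1222 → adequate.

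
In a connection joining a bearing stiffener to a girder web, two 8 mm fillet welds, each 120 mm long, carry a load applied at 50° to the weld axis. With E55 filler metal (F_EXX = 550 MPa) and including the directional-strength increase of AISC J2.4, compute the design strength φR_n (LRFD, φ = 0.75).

φR_n ≈ 449 kN

t_e = 0.707 × 8 = 5.656 mm; A_we = 5.656 × 240 = 1357 mm².
Directional factor: 1.0 + 0.5 sin^1.5(50°) = 1.335.
F_nw = 0.6 × 550 × 1.335 = 440.6 MPa.
φR_n = 0.75 × 440.6 × 1357 × 10⁻³ = 448.6 kN.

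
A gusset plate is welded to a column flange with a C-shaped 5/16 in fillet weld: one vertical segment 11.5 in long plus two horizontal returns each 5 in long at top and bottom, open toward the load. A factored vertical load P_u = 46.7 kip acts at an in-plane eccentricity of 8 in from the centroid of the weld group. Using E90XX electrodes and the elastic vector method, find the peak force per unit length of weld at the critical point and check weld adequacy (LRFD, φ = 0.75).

f_max ≈ 6.51 kip/in; adequate

E90XX → F_EXX = 90 ksi.
Total weld length L_w = 21.5 in. Treat welds as unit-width lines.
Centroid: x̄ = 2×5×2.5 / 21.5 = 1.163 in from the vertical weld.
Polar moment about centroid: J = I_x + I_y = [11.5³/12 + 2×5×5.75²] + [11.5×1.163² + 2(5³/12 + 5×1.337²)] = 511.6 in³.
Direct shear f_v = P/L_w = 46.7 / 21.5 = 2.172 kip/in (vertical).
Torsion M = P·e = 46.7 × 8 = 373.6 kip·in.
Critical point at (x, y) = (3.837, 5.75) from centroid. f_tx = M·y/J = 4.199 kip/in; f_ty = M·x/J = 2.802 kip/in.
Resultant f_max = √[f_tx² + (f_v + f_ty)²] = √[4.199² + (2.172 + 2.802)²] = 6.509 kip/in.
Capacity per unit length: φr_n = 0.75 × 0.6 × 90 × (0.707 × 0.3125) = 8.948 kip/in.
6.509 ≤ 8.948 → adequate.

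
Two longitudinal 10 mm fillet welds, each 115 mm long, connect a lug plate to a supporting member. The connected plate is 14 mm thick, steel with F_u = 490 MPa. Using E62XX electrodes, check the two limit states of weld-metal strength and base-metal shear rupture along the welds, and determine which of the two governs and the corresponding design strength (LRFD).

E62XX → F_EXX = 620 MPa.
t_e = 0.707 × 10 = 7.07 mm; L = 230 mm.
Weld metal: φR_n = 0.75 × 0.6 × 620 × 7.07 × 230 × 10⁻³ = 453.7 kN.
Base metal (shear rupture): φR_n = 0.75 × 0.6 × 490 × 14 × 230 × 10⁻³ = 710 kN.
Governing: weld metal.

φR_n ≈ 454 kN (weld metal governs)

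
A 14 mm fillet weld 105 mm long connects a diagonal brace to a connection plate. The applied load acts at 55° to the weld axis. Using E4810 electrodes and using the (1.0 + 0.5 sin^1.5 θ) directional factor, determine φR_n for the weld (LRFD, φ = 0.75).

φR_n ≈ 308 kN

E48XX → F_EXX = 480 MPa.
t_e = 0.707 × 14 = 9.898 mm; A_we = 9.898 × 105 = 1039 mm².
Directional factor: 1.0 + 0.5 sin^1.5(55°) = 1.371.
F_nw = 0.6 × 480 × 1.371 = 394.8 MPa.
φR_n = 0.75 × 394.8 × 1039 × 10⁻³ = 307.7 kN.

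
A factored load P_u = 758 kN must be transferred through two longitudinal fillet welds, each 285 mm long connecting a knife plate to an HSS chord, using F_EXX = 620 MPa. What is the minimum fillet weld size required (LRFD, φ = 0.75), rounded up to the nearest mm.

w = 7 mm

Total weld length L = 570 mm.
Required throat t_e = P_u / (φ × 0.6 F_EXX × L) = 758 / (0.75 × 0.6 × 620 × 570 × 10⁻³) = 4.766 mm.
Required leg w = t_e / 0.707 = 6.742 mm → use 7 mm.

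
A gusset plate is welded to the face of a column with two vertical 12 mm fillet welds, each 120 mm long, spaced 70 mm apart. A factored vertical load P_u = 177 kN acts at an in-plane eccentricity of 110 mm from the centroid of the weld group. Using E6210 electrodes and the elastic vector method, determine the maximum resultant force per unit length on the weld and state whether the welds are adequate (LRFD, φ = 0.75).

f_max ≈ 2770 N/mm; NOT adequate

E62XX → F_EXX = 620 MPa.
Total weld length L_w = 240 mm. Treat welds as unit-width lines.
Polar moment about centroid: J = 2[d³/12 + d(b/2)²] = 2[120³/12 + 120×35²] = 582000 mm³.
Direct shear f_v = P/L_w = 177×10³ / 240 = 737.5 N/mm (vertical).
Torsion M = P·e = 177×10³ × 110 = 19470000 N·mm.
Critical point at (x, y) = (35, 60) from centroid. f_tx = M·y/J = 2007 N/mm; f_ty = M·x/J = 1171 N/mm.
Resultant f_max = √[f_tx² + (f_v + f_ty)²] = √[2007² + (737.5 + 1171)²] = 2770 N/mm.
Capacity per unit length: φr_n = 0.75 × 0.6 × 620 × (0.707 × 12) = 2367 N/mm.
2770 > 2367 → NOT adequate.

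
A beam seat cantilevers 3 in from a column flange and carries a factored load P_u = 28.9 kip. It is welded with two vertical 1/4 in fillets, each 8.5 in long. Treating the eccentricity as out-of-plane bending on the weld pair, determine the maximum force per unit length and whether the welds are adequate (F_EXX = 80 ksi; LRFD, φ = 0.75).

f_max ≈ 3.98 kip/in; adequate

L_w = 2 × 8.5 = 17 in; section modulus (unit throat) S = 2 × L²/6 = 24.08 in².
Direct shear f_v = P/L_w = 28.9/17 = 1.7 kip/in.
Moment M = P × e = 28.9 × 3 = 86.7 kip·in; bending f_b = M/S = 3.6 kip/in.
f_max = √(f_v² + f_b²) = √(1.7² + 3.6²) = 3.981 kip/in.
φr_n = 0.75 × 0.6 × 80 × (0.707 × 0.25) = 6.363 kip/in → adequate.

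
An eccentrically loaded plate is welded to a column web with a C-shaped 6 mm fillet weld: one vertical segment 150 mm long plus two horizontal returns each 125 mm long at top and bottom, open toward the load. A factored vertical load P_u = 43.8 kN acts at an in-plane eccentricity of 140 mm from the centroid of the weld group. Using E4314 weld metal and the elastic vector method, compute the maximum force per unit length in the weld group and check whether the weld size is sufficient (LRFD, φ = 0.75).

f_max ≈ 383 N/mm; adequate

E43XX → F_EXX = 430 MPa.
Total weld length L_w = 400 mm. Treat welds as unit-width lines.
Centroid: x̄ = 2×125×62.5 / 400 = 39.06 mm from the vertical weld.
Polar moment about centroid: J = I_x + I_y = [150³/12 + 2×125×75²] + [150×39.06² + 2(125³/12 + 125×23.44²)] = 2379000 mm³.
Direct shear f_v = P/L_w = 43.8×10³ / 400 = 109.5 N/mm (vertical).
Torsion M = P·e = 43.8×10³ × 140 = 6132000 N·mm.
Critical point at (x, y) = (85.94, 75) from centroid. f_tx = M·y/J = 193.3 N/mm; f_ty = M·x/J = 221.5 N/mm.
Resultant f_max = √[f_tx² + (f_v + f_ty)²] = √[193.3² + (109.5 + 221.5)²] = 383.3 N/mm.
Capacity per unit length: φr_n = 0.75 × 0.6 × 430 × (0.707 × 6) = 820.8 N/mm.
383.3 ≤ 820.8 → adequate.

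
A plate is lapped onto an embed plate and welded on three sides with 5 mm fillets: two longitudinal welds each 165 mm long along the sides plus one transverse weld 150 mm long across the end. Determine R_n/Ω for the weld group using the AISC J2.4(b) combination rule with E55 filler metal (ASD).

E55XX → F_EXX = 550 MPa.
t_e = 0.707 × 5 = 3.535 mm.
R_nwl = 0.6 × 550 × 3.535 × 330 × 10⁻³ = 385 kN (longitudinal, 2 welds).
R_nwt = 0.6 × 550 × 3.535 × 150 × 10⁻³ = 175 kN (transverse, base value).
(i) R_nwl + R_nwt = 559.9 kN; (ii) 0.85 R_nwl + 1.5 R_nwt = 589.7 kN.
R_n = max = 589.7 kN [governs: (ii)]; R_n/Ω = 294.8 kN.

R_n/Ω ≈ 295 kN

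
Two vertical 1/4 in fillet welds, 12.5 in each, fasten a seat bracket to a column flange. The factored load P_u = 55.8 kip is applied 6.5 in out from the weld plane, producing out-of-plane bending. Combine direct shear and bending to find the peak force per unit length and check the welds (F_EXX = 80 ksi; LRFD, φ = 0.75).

L_w = 2 × 12.5 = 25 in; section modulus (unit throat) S = 2 × L²/6 = 52.08 in².
Direct shear f_v = P/L_w = 55.8/25 = 2.232 kip/in.
Moment M = P × e = 55.8 × 6.5 = 362.7 kip·in; bending f_b = M/S = 6.964 kip/in.
f_max = √(f_v² + f_b²) = √(2.232² + 6.964²) = 7.313 kip/in.
φr_n = 0.75 × 0.6 × 80 × (0.707 × 0.25) = 6.363 kip/in → NOT adequate.

f_max ≈ 7.31 kip/in; NOT adequate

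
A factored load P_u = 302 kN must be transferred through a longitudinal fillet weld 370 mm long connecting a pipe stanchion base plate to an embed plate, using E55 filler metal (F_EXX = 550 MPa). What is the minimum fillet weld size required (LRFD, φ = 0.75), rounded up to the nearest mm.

w = 5 mm

Total weld length L = 370 mm.
Required throat t_e = P_u / (φ × 0.6 F_EXX × L) = 302 / (0.75 × 0.6 × 550 × 370 × 10⁻³) = 3.298 mm.
Required leg w = t_e / 0.707 = 4.665 mm → use 5 mm.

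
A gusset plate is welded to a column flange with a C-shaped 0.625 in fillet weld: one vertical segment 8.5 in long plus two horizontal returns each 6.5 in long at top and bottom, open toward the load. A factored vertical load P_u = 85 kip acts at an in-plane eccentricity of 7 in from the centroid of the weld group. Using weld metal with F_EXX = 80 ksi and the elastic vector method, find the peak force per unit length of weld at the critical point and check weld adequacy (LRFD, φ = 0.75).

f_max ≈ 12.8 kip/in; adequate

Total weld length L_w = 21.5 in. Treat welds as unit-width lines.
Centroid: x̄ = 2×6.5×3.25 / 21.5 = 1.965 in from the vertical weld.
Polar moment about centroid: J = I_x + I_y = [8.5³/12 + 2×6.5×4.25²] + [8.5×1.965² + 2(6.5³/12 + 6.5×1.285²)] = 386 in³.
Direct shear f_v = P/L_w = 85 / 21.5 = 3.953 kip/in (vertical).
Torsion M = P·e = 85 × 7 = 595 kip·in.
Critical point at (x, y) = (4.535, 4.25) from centroid. f_tx = M·y/J = 6.55 kip/in; f_ty = M·x/J = 6.989 kip/in.
Resultant f_max = √[f_tx² + (f_v + f_ty)²] = √[6.55² + (3.953 + 6.989)²] = 12.75 kip/in.
Capacity per unit length: φr_n = 0.75 × 0.6 × 80 × (0.707 × 0.625) = 15.91 kip/in.
12.75 ≤ 15.91 → adequate.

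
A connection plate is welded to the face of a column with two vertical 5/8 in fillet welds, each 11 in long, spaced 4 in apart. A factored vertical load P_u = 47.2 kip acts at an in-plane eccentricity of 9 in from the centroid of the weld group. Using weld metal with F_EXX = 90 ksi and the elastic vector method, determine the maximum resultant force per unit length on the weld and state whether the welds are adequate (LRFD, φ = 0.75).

f_max ≈ 8.99 kip/in; adequate

Total weld length L_w = 22 in. Treat welds as unit-width lines.
Polar moment about centroid: J = 2[d³/12 + d(b/2)²] = 2[11³/12 + 11×2²] = 309.8 in³.
Direct shear f_v = P/L_w = 47.2 / 22 = 2.145 kip/in (vertical).
Torsion M = P·e = 47.2 × 9 = 424.8 kip·in.
Critical point at (x, y) = (2, 5.5) from centroid. f_tx = M·y/J = 7.541 kip/in; f_ty = M·x/J = 2.742 kip/in.
Resultant f_max = √[f_tx² + (f_v + f_ty)²] = √[7.541² + (2.145 + 2.742)²] = 8.986 kip/in.
Capacity per unit length: φr_n = 0.75 × 0.6 × 90 × (0.707 × 0.625) = 17.9 kip/in.
8.986 ≤ 17.9 → adequate.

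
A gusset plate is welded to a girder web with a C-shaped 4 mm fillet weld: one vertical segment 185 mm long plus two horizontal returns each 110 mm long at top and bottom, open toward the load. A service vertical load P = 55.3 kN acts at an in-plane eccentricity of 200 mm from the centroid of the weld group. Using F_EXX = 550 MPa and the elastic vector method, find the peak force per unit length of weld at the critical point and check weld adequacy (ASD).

Total weld length L_w = 405 mm. Treat welds as unit-width lines.
Centroid: x̄ = 2×110×55 / 405 = 29.88 mm from the vertical weld.
Polar moment about centroid: J = I_x + I_y = [185³/12 + 2×110×92.5²] + [185×29.88² + 2(110³/12 + 110×25.12²)] = 2936000 mm³.
Direct shear f_v = P/L_w = 55.3×10³ / 405 = 136.5 N/mm (vertical).
Torsion M = P·e = 55.3×10³ × 200 = 11060000 N·mm.
Critical point at (x, y) = (80.12, 92.5) from centroid. f_tx = M·y/J = 348.5 N/mm; f_ty = M·x/J = 301.8 N/mm.
Resultant f_max = √[f_tx² + (f_v + f_ty)²] = √[348.5² + (136.5 + 301.8)²] = 560 N/mm.
Capacity per unit length: r_n/Ω = (1/2.0) × 0.6 × 550 × (0.707 × 4) = 466.6 N/mm.
560 > 466.6 → NOT adequate.

f_max ≈ 560 N/mm; NOT adequate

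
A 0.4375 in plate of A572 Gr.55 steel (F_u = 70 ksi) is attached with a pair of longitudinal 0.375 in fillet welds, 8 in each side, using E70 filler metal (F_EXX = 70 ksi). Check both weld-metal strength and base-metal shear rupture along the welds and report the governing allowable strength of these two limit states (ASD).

R_n/Ω ≈ 89.1 kips (weld metal governs)

t_e = 0.707 × 0.375 = 0.2651 in; L = 16 in.
Weld metal: R_n/Ω = (1/2.0) × 0.6 × 70 × 0.2651 × 16 = 89.08 kips.
Base metal (shear rupture): R_n/Ω = (1/2.0) × 0.6 × 70 × 0.4375 × 16 = 147 kips.
Governing: weld metal.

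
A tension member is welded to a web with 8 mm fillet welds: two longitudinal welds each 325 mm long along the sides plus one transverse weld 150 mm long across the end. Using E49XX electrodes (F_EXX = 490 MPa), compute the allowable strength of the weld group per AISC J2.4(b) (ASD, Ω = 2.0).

t_e = 0.707 × 8 = 5.656 mm.
R_nwl = 0.6 × 490 × 5.656 × 650 × 10⁻³ = 1081 kN (longitudinal, 2 welds).
R_nwt = 0.6 × 490 × 5.656 × 150 × 10⁻³ = 249.4 kN (transverse, base value).
(i) R_nwl + R_nwt = 1330 kN; (ii) 0.85 R_nwl + 1.5 R_nwt = 1293 kN.
R_n = max = 1330 kN [governs: (i)]; R_n/Ω = 665.1 kN.

R_n/Ω ≈ 665 kN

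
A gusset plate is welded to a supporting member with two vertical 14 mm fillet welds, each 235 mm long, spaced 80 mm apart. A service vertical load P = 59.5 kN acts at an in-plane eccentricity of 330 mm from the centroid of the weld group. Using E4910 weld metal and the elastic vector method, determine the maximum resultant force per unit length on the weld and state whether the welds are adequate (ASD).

f_max ≈ 885 N/mm; adequate

E49XX → F_EXX = 490 MPa.
Total weld length L_w = 470 mm. Treat welds as unit-width lines.
Polar moment about centroid: J = 2[d³/12 + d(b/2)²] = 2[235³/12 + 235×40²] = 2915000 mm³.
Direct shear f_v = P/L_w = 59.5×10³ / 470 = 126.6 N/mm (vertical).
Torsion M = P·e = 59.5×10³ × 330 = 19635000 N·mm.
Critical point at (x, y) = (40, 117.5) from centroid. f_tx = M·y/J = 791.5 N/mm; f_ty = M·x/J = 269.4 N/mm.
Resultant f_max = √[f_tx² + (f_v + f_ty)²] = √[791.5² + (126.6 + 269.4)²] = 885 N/mm.
Capacity per unit length: r_n/Ω = (1/2.0) × 0.6 × 490 × (0.707 × 14) = 1455 N/mm.
885 ≤ 1455 → adequate.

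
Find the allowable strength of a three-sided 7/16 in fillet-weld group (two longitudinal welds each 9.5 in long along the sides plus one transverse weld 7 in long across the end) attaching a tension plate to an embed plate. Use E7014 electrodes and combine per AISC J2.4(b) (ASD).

E70XX → F_EXX = 70 ksi.
t_e = 0.707 × 0.4375 = 0.3093 in.
R_nwl = 0.6 × 70 × 0.3093 × 19 = 246.8 kip (longitudinal, 2 welds).
R_nwt = 0.6 × 70 × 0.3093 × 7 = 90.94 kip (transverse, base value).
(i) R_nwl + R_nwt = 337.8 kip; (ii) 0.85 R_nwl + 1.5 R_nwt = 346.2 kip.
R_n = max = 346.2 kip [governs: (ii)]; R_n/Ω = 173.1 kip.

R_n/Ω ≈ 173 kip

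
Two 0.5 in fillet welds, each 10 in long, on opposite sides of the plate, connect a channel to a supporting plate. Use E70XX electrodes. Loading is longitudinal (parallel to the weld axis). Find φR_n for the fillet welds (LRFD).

E70XX → F_EXX = 70 ksi.
Effective throat t_e = 0.707 × 0.5 = 0.3535 in.
Total length L = 20 in; A_we = 0.3535 × 20 = 7.07 in².
F_nw = 0.6 F_EXX = 0.6 × 70 = 42 ksi.
φR_n = 0.75 × 42 × 7.07 = 222.7 kips.

φR_n ≈ 223 kips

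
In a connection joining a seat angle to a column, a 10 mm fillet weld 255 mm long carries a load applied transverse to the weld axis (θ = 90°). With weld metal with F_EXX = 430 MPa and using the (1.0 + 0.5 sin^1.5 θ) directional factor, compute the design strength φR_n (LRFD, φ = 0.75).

t_e = 0.707 × 10 = 7.07 mm; A_we = 7.07 × 255 = 1803 mm².
Directional factor: 1.0 + 0.5 sin^1.5(90°) = 1.5.
F_nw = 0.6 × 430 × 1.5 = 387 MPa.
φR_n = 0.75 × 387 × 1803 × 10⁻³ = 523.3 kN.

φR_n ≈ 523 kN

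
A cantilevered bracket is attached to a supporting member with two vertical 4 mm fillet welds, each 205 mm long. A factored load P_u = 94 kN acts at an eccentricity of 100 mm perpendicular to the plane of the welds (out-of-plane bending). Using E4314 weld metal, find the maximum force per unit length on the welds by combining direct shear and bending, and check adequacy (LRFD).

E43XX → F_EXX = 430 MPa.
L_w = 2 × 205 = 410 mm; section modulus (unit throat) S = 2 × L²/6 = 14010 mm².
Direct shear f_v = P/L_w = 94×10³/410 = 229.3 N/mm.
Moment M = P × e = 94×10³ × 100 = 9400000 N·mm; bending f_b = M/S = 671 N/mm.
f_max = √(f_v² + f_b²) = √(229.3² + 671²) = 709.1 N/mm.
φr_n = 0.75 × 0.6 × 430 × (0.707 × 4) = 547.2 N/mm → NOT adequate.

f_max ≈ 709 N/mm; NOT adequate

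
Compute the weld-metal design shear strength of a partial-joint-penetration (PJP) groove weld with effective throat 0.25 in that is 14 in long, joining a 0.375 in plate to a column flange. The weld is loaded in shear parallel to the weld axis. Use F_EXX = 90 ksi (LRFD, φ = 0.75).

Effective throat (given) t_e = 0.25 in.
A_we = 0.25 × 14 = 3.5 in².
F_nw = 0.6 F_EXX = 54 ksi.
φR_n = 0.75 × 54 × 3.5 = 141.8 kip.

φR_n ≈ 142 kip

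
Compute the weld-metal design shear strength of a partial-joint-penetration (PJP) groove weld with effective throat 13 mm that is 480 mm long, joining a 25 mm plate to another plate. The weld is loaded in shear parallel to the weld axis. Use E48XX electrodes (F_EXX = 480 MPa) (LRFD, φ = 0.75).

Effective throat (given) t_e = 13 mm.
A_we = 13 × 480 = 6240 mm².
F_nw = 0.6 F_EXX = 288 MPa.
φR_n = 0.75 × 288 × 6240 × 10⁻³ = 1348 kN.

φR_n ≈ 1350 kN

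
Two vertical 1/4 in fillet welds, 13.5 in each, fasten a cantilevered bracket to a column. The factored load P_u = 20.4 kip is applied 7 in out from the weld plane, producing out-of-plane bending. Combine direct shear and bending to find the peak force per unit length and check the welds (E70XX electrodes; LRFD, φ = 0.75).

E70XX → F_EXX = 70 ksi.
L_w = 2 × 13.5 = 27 in; section modulus (unit throat) S = 2 × L²/6 = 60.75 in².
Direct shear f_v = P/L_w = 20.4/27 = 0.7556 kip/in.
Moment M = P × e = 20.4 × 7 = 142.8 kip·in; bending f_b = M/S = 2.351 kip/in.
f_max = √(f_v² + f_b²) = √(0.7556² + 2.351²) = 2.469 kip/in.
φr_n = 0.75 × 0.6 × 70 × (0.707 × 0.25) = 5.568 kip/in → adequate.

f_max ≈ 2.47 kip/in; adequate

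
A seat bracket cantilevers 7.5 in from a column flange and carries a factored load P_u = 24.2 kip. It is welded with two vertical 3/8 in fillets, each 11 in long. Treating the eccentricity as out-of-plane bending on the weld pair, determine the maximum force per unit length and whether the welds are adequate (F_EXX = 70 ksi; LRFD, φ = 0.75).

L_w = 2 × 11 = 22 in; section modulus (unit throat) S = 2 × L²/6 = 40.33 in².
Direct shear f_v = P/L_w = 24.2/22 = 1.1 kip/in.
Moment M = P × e = 24.2 × 7.5 = 181.5 kip·in; bending f_b = M/S = 4.5 kip/in.
f_max = √(f_v² + f_b²) = √(1.1² + 4.5²) = 4.632 kip/in.
φr_n = 0.75 × 0.6 × 70 × (0.707 × 0.375) = 8.351 kip/in → adequate.

f_max ≈ 4.63 kip/in; adequate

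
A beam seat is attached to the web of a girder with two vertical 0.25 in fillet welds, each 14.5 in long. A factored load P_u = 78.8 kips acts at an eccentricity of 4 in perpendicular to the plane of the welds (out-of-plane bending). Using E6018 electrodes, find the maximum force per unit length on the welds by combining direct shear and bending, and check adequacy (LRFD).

f_max ≈ 5.25 kip/in; NOT adequate

E60XX → F_EXX = 60 ksi.
L_w = 2 × 14.5 = 29 in; section modulus (unit throat) S = 2 × L²/6 = 70.08 in².
Direct shear f_v = P/L_w = 78.8/29 = 2.717 kip/in.
Moment M = P × e = 78.8 × 4 = 315.2 kip·in; bending f_b = M/S = 4.498 kip/in.
f_max = √(f_v² + f_b²) = √(2.717² + 4.498²) = 5.255 kip/in.
φr_n = 0.75 × 0.6 × 60 × (0.707 × 0.25) = 4.772 kip/in → NOT adequate.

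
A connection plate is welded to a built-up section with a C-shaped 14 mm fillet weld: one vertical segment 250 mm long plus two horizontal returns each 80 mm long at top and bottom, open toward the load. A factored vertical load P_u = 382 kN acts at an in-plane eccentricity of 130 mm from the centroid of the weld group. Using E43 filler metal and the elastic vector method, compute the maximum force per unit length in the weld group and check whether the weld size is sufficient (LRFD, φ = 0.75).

E43XX → F_EXX = 430 MPa.
Total weld length L_w = 410 mm. Treat welds as unit-width lines.
Centroid: x̄ = 2×80×40 / 410 = 15.61 mm from the vertical weld.
Polar moment about centroid: J = I_x + I_y = [250³/12 + 2×80×125²] + [250×15.61² + 2(80³/12 + 80×24.39²)] = 4044000 mm³.
Direct shear f_v = P/L_w = 382×10³ / 410 = 931.7 N/mm (vertical).
Torsion M = P·e = 382×10³ × 130 = 49660000 N·mm.
Critical point at (x, y) = (64.39, 125) from centroid. f_tx = M·y/J = 1535 N/mm; f_ty = M·x/J = 790.8 N/mm.
Resultant f_max = √[f_tx² + (f_v + f_ty)²] = √[1535² + (931.7 + 790.8)²] = 2307 N/mm.
Capacity per unit length: φr_n = 0.75 × 0.6 × 430 × (0.707 × 14) = 1915 N/mm.
2307 > 1915 → NOT adequate.

f_max ≈ 2310 N/mm; NOT adequate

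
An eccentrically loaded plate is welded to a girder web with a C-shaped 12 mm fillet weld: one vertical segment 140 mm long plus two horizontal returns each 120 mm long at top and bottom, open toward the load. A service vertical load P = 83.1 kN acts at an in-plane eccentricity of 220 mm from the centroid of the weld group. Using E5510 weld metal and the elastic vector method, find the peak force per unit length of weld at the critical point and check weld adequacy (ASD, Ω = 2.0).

f_max ≈ 1160 N/mm; adequate

E55XX → F_EXX = 550 MPa.
Total weld length L_w = 380 mm. Treat welds as unit-width lines.
Centroid: x̄ = 2×120×60 / 380 = 37.89 mm from the vertical weld.
Polar moment about centroid: J = I_x + I_y = [140³/12 + 2×120×70²] + [140×37.89² + 2(120³/12 + 120×22.11²)] = 2011000 mm³.
Direct shear f_v = P/L_w = 83.1×10³ / 380 = 218.7 N/mm (vertical).
Torsion M = P·e = 83.1×10³ × 220 = 18282000 N·mm.
Critical point at (x, y) = (82.11, 70) from centroid. f_tx = M·y/J = 636.4 N/mm; f_ty = M·x/J = 746.4 N/mm.
Resultant f_max = √[f_tx² + (f_v + f_ty)²] = √[636.4² + (218.7 + 746.4)²] = 1156 N/mm.
Capacity per unit length: r_n/Ω = (1/2.0) × 0.6 × 550 × (0.707 × 12) = 1400 N/mm.
1156 ≤ 1400 → adequate.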